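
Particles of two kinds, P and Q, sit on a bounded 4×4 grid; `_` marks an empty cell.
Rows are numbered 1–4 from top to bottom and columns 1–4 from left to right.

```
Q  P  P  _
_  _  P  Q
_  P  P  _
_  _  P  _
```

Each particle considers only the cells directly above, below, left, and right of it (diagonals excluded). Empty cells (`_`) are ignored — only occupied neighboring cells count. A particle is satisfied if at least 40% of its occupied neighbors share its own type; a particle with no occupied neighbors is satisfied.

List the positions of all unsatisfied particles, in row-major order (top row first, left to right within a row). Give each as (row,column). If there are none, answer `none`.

Row 1: (1,1)Q 0/1 unhappy · (1,2)P 1/2 ok · (1,3)P 2/2 ok
Row 2: (2,3)P 2/3 ok · (2,4)Q 0/1 unhappy
Row 3: (3,2)P 1/1 ok · (3,3)P 3/3 ok
Row 4: (4,3)P 1/1 ok

(1,1), (2,4)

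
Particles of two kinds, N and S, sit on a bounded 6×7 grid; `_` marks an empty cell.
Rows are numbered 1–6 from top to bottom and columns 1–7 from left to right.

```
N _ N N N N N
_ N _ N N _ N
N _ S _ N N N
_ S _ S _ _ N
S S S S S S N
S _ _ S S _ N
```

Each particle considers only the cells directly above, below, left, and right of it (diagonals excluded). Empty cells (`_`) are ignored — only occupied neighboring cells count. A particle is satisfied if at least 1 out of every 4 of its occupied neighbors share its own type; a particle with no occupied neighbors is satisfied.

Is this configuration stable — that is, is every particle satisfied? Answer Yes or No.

Row 1: (1,1)N 0/0 ✓ · (1,3)N 1/1 ✓ · (1,4)N 3/3 ✓ · (1,5)N 3/3 ✓ · (1,6)N 2/2 ✓ · (1,7)N 2/2 ✓
Row 2: (2,2)N 0/0 ✓ · (2,4)N 2/2 ✓ · (2,5)N 3/3 ✓ · (2,7)N 2/2 ✓
Row 3: (3,1)N 0/0 ✓ · (3,3)S 0/0 ✓ · (3,5)N 2/2 ✓ · (3,6)N 2/2 ✓ · (3,7)N 3/3 ✓
Row 4: (4,2)S 1/1 ✓ · (4,4)S 1/1 ✓ · (4,7)N 2/2 ✓
Row 5: (5,1)S 2/2 ✓ · (5,2)S 3/3 ✓ · (5,3)S 2/2 ✓ · (5,4)S 4/4 ✓ · (5,5)S 3/3 ✓ · (5,6)S 1/2 ✓ · (5,7)N 2/3 ✓
Row 6: (6,1)S 1/1 ✓ · (6,4)S 2/2 ✓ · (6,5)S 2/2 ✓ · (6,7)N 1/1 ✓
All meet the threshold, so the configuration is stable.

Yes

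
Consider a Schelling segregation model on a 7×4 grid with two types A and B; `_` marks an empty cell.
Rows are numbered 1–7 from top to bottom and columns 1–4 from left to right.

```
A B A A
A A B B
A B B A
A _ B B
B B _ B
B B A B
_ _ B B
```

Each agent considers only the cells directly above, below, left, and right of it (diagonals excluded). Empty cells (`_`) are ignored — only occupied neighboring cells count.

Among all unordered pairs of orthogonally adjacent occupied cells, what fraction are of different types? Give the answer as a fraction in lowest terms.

5/11

Scan each occupied cell's neighbors to the right and below so each pair is counted once.
From row 1: 5 unlike of 7 pairs (running 5/7).
From row 2: 3 unlike of 7 pairs (running 8/14).
From row 3: 3 unlike of 6 pairs (running 11/20).
From row 4: 1 unlike of 3 pairs (running 12/23).
From row 5: 0 unlike of 4 pairs (running 12/27).
From row 6: 3 unlike of 5 pairs (running 15/32).
From row 7: 0 unlike of 1 pairs (running 15/33).
Total adjacent occupied pairs: 33; unlike-type pairs: 15.
15/33 reduces to 5/11.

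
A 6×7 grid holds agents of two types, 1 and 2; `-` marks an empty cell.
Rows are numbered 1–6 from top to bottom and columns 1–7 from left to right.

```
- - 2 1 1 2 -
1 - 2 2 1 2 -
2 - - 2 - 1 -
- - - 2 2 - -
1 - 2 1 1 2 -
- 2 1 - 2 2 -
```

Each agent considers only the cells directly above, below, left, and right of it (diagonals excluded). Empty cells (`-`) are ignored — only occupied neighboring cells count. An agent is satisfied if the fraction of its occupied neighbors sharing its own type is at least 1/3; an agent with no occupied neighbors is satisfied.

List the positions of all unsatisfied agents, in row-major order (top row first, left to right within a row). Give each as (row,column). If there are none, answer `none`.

(2,1), (3,1), (3,6), (5,3), (5,5), (6,2), (6,3)

(1,3)2 1/2 satisfied
(1,4)1 1/3 satisfied
(1,5)1 2/3 satisfied
(1,6)2 1/2 satisfied
(2,1)1 0/1 not
(2,3)2 2/2 satisfied
(2,4)2 2/4 satisfied
(2,5)1 1/3 satisfied
(2,6)2 1/3 satisfied
(3,1)2 0/1 not
(3,4)2 2/2 satisfied
(3,6)1 0/1 not
(4,4)2 2/3 satisfied
(4,5)2 1/2 satisfied
(5,1)1 0/0 satisfied
(5,3)2 0/2 not
(5,4)1 1/3 satisfied
(5,5)1 1/4 not
(5,6)2 1/2 satisfied
(6,2)2 0/1 not
(6,3)1 0/2 not
(6,5)2 1/2 satisfied
(6,6)2 2/2 satisfied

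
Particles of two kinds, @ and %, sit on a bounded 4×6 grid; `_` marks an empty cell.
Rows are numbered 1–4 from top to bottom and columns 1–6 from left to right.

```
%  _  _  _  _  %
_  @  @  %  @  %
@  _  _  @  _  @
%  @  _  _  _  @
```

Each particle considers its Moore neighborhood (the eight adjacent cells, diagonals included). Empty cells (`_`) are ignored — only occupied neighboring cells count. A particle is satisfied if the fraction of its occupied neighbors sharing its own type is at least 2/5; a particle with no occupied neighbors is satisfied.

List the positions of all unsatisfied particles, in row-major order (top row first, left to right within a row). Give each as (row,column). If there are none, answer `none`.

(1,1), (2,4), (2,6), (4,1)

Row 1: (1,1)% 0/1 unhappy · (1,6)% 1/2 ok
Row 2: (2,2)@ 2/3 ok · (2,3)@ 2/3 ok · (2,4)% 0/3 unhappy · (2,5)@ 2/5 ok · (2,6)% 1/3 unhappy
Row 3: (3,1)@ 2/3 ok · (3,4)@ 2/3 ok · (3,6)@ 2/3 ok
Row 4: (4,1)% 0/2 unhappy · (4,2)@ 1/2 ok · (4,6)@ 1/1 ok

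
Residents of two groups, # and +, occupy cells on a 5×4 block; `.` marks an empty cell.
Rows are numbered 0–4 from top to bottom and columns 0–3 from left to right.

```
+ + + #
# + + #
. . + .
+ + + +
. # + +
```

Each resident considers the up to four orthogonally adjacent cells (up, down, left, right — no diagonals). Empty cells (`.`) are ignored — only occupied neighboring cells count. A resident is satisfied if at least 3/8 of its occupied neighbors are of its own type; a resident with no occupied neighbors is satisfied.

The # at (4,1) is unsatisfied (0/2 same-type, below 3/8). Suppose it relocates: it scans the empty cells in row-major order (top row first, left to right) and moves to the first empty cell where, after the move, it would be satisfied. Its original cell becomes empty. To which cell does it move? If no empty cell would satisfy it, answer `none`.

(2,0)

Vacating (4,1). Empty cells in order:
  (2,0): 1/2 same-type → satisfied — stop here.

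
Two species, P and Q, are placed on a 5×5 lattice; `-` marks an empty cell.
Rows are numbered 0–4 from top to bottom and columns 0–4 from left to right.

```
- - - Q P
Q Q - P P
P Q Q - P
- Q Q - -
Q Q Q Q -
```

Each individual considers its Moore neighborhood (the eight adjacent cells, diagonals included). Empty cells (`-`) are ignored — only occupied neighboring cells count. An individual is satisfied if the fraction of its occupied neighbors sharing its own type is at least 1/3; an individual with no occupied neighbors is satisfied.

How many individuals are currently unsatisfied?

2

(0,3)Q 0/3 ✗
(0,4)P 2/3 ✓
(1,0)Q 2/3 ✓
(1,1)Q 3/4 ✓
(1,3)P 3/5 ✓
(1,4)P 3/4 ✓
(2,0)P 0/4 ✗
(2,1)Q 5/6 ✓
(2,2)Q 4/5 ✓
(2,4)P 2/2 ✓
(3,1)Q 6/7 ✓
(3,2)Q 6/6 ✓
(4,0)Q 2/2 ✓
(4,1)Q 4/4 ✓
(4,2)Q 4/4 ✓
(4,3)Q 2/2 ✓
Unsatisfied: (0,3), (2,0) — 2 in total.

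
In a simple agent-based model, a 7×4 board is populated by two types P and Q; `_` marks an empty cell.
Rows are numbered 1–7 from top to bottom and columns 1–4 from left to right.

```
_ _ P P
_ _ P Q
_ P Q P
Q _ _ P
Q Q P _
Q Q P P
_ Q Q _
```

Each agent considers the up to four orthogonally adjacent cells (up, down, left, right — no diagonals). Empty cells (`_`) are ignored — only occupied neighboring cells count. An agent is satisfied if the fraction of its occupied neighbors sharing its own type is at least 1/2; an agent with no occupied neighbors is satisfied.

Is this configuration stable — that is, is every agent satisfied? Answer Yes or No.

Row 1: (1,3)P 2/2 satisfied · (1,4)P 1/2 satisfied
Row 2: (2,3)P 1/3 not · (2,4)Q 0/3 not
Row 3: (3,2)P 0/1 not · (3,3)Q 0/3 not · (3,4)P 1/3 not
Row 4: (4,1)Q 1/1 satisfied · (4,4)P 1/1 satisfied
Row 5: (5,1)Q 3/3 satisfied · (5,2)Q 2/3 satisfied · (5,3)P 1/2 satisfied
Row 6: (6,1)Q 2/2 satisfied · (6,2)Q 3/4 satisfied · (6,3)P 2/4 satisfied · (6,4)P 1/1 satisfied
Row 7: (7,2)Q 2/2 satisfied · (7,3)Q 1/2 satisfied
For instance (2,3) has only 1/3 same-type neighbors, below 1/2.

No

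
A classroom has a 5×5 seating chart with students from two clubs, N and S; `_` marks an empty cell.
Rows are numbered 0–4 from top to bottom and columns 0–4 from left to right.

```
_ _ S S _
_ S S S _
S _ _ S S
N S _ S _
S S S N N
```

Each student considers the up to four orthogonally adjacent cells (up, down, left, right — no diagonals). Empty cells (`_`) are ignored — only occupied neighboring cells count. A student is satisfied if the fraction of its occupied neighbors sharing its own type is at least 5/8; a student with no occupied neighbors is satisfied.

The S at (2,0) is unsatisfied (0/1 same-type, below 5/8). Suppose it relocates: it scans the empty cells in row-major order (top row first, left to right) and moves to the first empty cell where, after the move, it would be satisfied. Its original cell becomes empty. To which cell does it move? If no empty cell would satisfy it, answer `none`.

Vacating (2,0). Empty cells in order:
  (0,0): 0/0 same-type → satisfied — stop here.

(0,0)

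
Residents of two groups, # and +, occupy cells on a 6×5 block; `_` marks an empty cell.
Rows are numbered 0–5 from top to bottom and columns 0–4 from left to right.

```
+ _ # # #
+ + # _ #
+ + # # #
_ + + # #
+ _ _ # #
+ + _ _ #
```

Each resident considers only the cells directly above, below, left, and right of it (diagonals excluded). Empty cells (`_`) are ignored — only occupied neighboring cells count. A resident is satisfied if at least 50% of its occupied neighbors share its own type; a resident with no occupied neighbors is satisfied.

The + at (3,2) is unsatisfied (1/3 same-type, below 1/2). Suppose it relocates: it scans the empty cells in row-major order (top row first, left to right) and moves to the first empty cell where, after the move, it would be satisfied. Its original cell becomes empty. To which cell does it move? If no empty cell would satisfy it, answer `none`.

(0,1)

Vacating (3,2). Empty cells in order:
  (0,1): 2/3 same-type → satisfied — stop here.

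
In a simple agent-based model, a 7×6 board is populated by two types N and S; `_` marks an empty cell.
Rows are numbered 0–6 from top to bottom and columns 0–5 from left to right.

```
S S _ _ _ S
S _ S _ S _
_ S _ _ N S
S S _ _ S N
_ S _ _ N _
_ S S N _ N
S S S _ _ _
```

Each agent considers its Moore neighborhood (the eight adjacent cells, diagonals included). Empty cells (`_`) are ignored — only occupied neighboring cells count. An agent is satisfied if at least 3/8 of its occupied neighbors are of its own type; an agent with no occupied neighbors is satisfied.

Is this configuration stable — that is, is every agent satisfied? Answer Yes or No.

No

(0,0)S 2/2 satisfied
(0,1)S 3/3 satisfied
(0,5)S 1/1 satisfied
(1,0)S 3/3 satisfied
(1,2)S 2/2 satisfied
(1,4)S 2/3 satisfied
(2,1)S 4/4 satisfied
(2,4)N 1/4 not
(2,5)S 2/4 satisfied
(3,0)S 3/3 satisfied
(3,1)S 3/3 satisfied
(3,4)S 1/4 not
(3,5)N 2/4 satisfied
(4,1)S 4/4 satisfied
(4,4)N 3/4 satisfied
(5,1)S 5/5 satisfied
(5,2)S 4/5 satisfied
(5,3)N 1/3 not
(5,5)N 1/1 satisfied
(6,0)S 2/2 satisfied
(6,1)S 4/4 satisfied
(6,2)S 3/4 satisfied
For instance (2,4) has only 1/4 same-type neighbors, below 3/8.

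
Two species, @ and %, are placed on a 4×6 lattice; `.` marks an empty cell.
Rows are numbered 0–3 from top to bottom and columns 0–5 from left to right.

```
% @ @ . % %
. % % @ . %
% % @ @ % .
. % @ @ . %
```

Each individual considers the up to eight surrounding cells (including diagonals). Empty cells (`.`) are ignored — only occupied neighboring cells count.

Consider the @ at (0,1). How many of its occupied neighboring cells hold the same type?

1

Occupied neighbors of (0,1): (0,0)=%, (0,2)=@, (1,1)=%, (1,2)=%.
Same type (@): 1 of 4.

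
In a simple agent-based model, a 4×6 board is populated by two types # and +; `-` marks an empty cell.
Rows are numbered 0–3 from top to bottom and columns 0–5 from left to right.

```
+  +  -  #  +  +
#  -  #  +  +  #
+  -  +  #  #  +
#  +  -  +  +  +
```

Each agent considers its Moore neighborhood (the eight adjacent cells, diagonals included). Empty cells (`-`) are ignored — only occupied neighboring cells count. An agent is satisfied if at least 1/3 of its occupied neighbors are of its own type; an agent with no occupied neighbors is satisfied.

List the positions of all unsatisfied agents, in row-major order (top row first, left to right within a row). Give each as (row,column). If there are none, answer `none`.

(0,0)+ 1/2 ✓
(0,1)+ 1/3 ✓
(0,3)# 1/4 ✗
(0,4)+ 3/5 ✓
(0,5)+ 2/3 ✓
(1,0)# 0/3 ✗
(1,2)# 2/5 ✓
(1,3)+ 3/7 ✓
(1,4)+ 4/8 ✓
(1,5)# 1/5 ✗
(2,0)+ 1/3 ✓
(2,2)+ 3/5 ✓
(2,3)# 2/7 ✗
(2,4)# 2/8 ✗
(2,5)+ 3/5 ✓
(3,0)# 0/2 ✗
(3,1)+ 2/3 ✓
(3,3)+ 2/4 ✓
(3,4)+ 3/5 ✓
(3,5)+ 2/3 ✓

(0,3), (1,0), (1,5), (2,3), (2,4), (3,0)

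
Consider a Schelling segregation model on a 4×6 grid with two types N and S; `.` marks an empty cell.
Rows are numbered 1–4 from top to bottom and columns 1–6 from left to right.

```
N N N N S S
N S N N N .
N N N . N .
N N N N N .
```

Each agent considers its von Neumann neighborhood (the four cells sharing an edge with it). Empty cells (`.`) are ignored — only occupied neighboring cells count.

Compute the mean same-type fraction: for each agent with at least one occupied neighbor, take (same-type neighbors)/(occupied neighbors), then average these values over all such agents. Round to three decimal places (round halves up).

Row 1: (1,1)N 2/2 · (1,2)N 2/3 · (1,3)N 3/3 · (1,4)N 2/3 · (1,5)S 1/3 · (1,6)S 1/1
Row 2: (2,1)N 2/3 · (2,2)S 0/4 · (2,3)N 3/4 · (2,4)N 3/3 · (2,5)N 2/3
Row 3: (3,1)N 3/3 · (3,2)N 3/4 · (3,3)N 3/3 · (3,5)N 2/2
Row 4: (4,1)N 2/2 · (4,2)N 3/3 · (4,3)N 3/3 · (4,4)N 2/2 · (4,5)N 2/2
Sum over 20 agents: 2/2 + 2/3 + 3/3 + 2/3 + 1/3 + 1/1 + 2/3 + 0/4 + 3/4 + 3/3 + 2/3 + 3/3 + 3/4 + 3/3 + 2/2 + 2/2 + 3/3 + 3/3 + 2/2 + 2/2 = 33/2; mean = 33/2 ÷ 20 = 33/40 = 0.825 → 0.825.

0.825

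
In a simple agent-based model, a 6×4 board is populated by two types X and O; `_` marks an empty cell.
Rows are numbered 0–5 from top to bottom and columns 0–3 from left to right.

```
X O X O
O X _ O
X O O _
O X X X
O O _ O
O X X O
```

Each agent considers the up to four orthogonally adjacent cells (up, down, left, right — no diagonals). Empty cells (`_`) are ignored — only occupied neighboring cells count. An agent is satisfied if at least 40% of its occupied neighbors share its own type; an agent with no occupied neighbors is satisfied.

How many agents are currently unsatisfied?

11

(0,0)X 0/2 ✗
(0,1)O 0/3 ✗
(0,2)X 0/2 ✗
(0,3)O 1/2 ✓
(1,0)O 0/3 ✗
(1,1)X 0/3 ✗
(1,3)O 1/1 ✓
(2,0)X 0/3 ✗
(2,1)O 1/4 ✗
(2,2)O 1/2 ✓
(3,0)O 1/3 ✗
(3,1)X 1/4 ✗
(3,2)X 2/3 ✓
(3,3)X 1/2 ✓
(4,0)O 3/3 ✓
(4,1)O 1/3 ✗
(4,3)O 1/2 ✓
(5,0)O 1/2 ✓
(5,1)X 1/3 ✗
(5,2)X 1/2 ✓
(5,3)O 1/2 ✓
Unsatisfied: (0,0), (0,1), (0,2), (1,0), (1,1), (2,0), (2,1), (3,0), (3,1), (4,1), (5,1) — 11 in total.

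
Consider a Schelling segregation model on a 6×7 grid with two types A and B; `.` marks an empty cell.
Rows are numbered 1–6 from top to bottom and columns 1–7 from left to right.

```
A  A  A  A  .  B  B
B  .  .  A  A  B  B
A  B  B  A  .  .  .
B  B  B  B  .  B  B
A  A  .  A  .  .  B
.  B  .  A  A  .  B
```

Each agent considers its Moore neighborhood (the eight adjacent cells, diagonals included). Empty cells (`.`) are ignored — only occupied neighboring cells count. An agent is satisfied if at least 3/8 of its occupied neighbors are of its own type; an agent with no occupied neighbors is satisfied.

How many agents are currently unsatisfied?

5

(1,1)A 1/2 ok
(1,2)A 2/3 ok
(1,3)A 3/3 ok
(1,4)A 3/3 ok
(1,6)B 3/4 ok
(1,7)B 3/3 ok
(2,1)B 1/4 unhappy
(2,4)A 4/5 ok
(2,5)A 3/5 ok
(2,6)B 3/4 ok
(2,7)B 3/3 ok
(3,1)A 0/4 unhappy
(3,2)B 5/6 ok
(3,3)B 4/6 ok
(3,4)A 2/5 ok
(4,1)B 2/5 ok
(4,2)B 4/7 ok
(4,3)B 4/7 ok
(4,4)B 2/4 ok
(4,6)B 2/2 ok
(4,7)B 2/2 ok
(5,1)A 1/4 unhappy
(5,2)A 1/5 unhappy
(5,4)A 2/4 ok
(5,7)B 3/3 ok
(6,2)B 0/2 unhappy
(6,4)A 2/2 ok
(6,5)A 2/2 ok
(6,7)B 1/1 ok
Unsatisfied: (2,1), (3,1), (5,1), (5,2), (6,2) — 5 in total.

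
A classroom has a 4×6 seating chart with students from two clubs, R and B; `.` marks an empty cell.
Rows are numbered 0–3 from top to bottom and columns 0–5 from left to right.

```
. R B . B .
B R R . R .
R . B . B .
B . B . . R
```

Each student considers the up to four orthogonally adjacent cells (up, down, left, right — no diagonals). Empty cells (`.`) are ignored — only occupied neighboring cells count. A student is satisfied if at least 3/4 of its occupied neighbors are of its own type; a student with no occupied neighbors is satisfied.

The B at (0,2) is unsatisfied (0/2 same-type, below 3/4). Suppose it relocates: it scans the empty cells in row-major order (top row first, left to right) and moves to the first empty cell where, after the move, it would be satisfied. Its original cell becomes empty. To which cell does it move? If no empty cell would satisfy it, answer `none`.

Vacating (0,2). Empty cells in order:
  (0,0): 1/2 same-type → still unsatisfied.
  (0,3): 1/1 same-type → satisfied — stop here.

(0,3)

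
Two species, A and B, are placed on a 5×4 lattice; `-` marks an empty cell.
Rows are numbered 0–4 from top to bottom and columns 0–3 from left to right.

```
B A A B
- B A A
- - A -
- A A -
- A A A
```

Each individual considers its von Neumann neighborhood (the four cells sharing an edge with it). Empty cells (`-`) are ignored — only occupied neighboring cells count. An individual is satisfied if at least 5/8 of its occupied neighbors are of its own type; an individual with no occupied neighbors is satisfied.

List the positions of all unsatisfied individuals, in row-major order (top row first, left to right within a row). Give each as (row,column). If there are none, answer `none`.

(0,0), (0,1), (0,3), (1,1), (1,3)

Row 0: (0,0)B 0/1 ✗ · (0,1)A 1/3 ✗ · (0,2)A 2/3 ✓ · (0,3)B 0/2 ✗
Row 1: (1,1)B 0/2 ✗ · (1,2)A 3/4 ✓ · (1,3)A 1/2 ✗
Row 2: (2,2)A 2/2 ✓
Row 3: (3,1)A 2/2 ✓ · (3,2)A 3/3 ✓
Row 4: (4,1)A 2/2 ✓ · (4,2)A 3/3 ✓ · (4,3)A 1/1 ✓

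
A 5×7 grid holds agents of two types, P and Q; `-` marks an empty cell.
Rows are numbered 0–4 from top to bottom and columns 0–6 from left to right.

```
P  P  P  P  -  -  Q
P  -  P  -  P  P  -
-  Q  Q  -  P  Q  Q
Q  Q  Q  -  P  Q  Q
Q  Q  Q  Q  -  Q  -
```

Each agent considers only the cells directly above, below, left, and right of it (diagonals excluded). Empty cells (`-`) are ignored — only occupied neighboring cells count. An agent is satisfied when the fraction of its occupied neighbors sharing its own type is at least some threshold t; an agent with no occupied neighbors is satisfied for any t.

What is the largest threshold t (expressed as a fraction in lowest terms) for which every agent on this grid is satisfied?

Row 0: (0,0)P 2/2 · (0,1)P 2/2 · (0,2)P 3/3 · (0,3)P 1/1 · (0,6)Q — no occupied neighbors
Row 1: (1,0)P 1/1 · (1,2)P 1/2 · (1,4)P 2/2 · (1,5)P 1/2
Row 2: (2,1)Q 2/2 · (2,2)Q 2/3 · (2,4)P 2/3 · (2,5)Q 2/4 · (2,6)Q 2/2
Row 3: (3,0)Q 2/2 · (3,1)Q 4/4 · (3,2)Q 3/3 · (3,4)P 1/2 · (3,5)Q 3/4 · (3,6)Q 2/2
Row 4: (4,0)Q 2/2 · (4,1)Q 3/3 · (4,2)Q 3/3 · (4,3)Q 1/1 · (4,5)Q 1/1
The smallest same-type fraction is 1/2 at (1,2), which reduces to 1/2. Any threshold above that leaves this agent unsatisfied.

1/2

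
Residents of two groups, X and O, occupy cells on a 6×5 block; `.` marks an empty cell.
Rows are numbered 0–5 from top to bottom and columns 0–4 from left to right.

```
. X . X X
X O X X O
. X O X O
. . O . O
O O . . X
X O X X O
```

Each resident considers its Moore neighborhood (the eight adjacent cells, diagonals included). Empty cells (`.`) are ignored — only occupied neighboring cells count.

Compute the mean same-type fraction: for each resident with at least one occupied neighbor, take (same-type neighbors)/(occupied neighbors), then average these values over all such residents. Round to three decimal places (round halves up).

0.449

(0,1)X 2/3
(0,3)X 3/4
(0,4)X 2/3
(1,0)X 2/3
(1,1)O 1/5
(1,2)X 5/7
(1,3)X 4/7
(1,4)O 1/5
(2,1)X 2/5
(2,2)O 2/6
(2,3)X 2/7
(2,4)O 2/4
(3,2)O 2/4
(3,4)O 1/3
(4,0)O 2/3
(4,1)O 3/5
(4,4)X 1/3
(5,0)X 0/3
(5,1)O 2/4
(5,2)X 1/3
(5,3)X 2/3
(5,4)O 0/2
Sum over 22 residents: 2/3 + 3/4 + 2/3 + 2/3 + 1/5 + 5/7 + 4/7 + 1/5 + 2/5 + 2/6 + 2/7 + 2/4 + 2/4 + 1/3 + 2/3 + 3/5 + 1/3 + 0/3 + 2/4 + 1/3 + 2/3 + 0/2 = 4153/420; mean = 4153/420 ÷ 22 = 4153/9240 = 0.449458… → 0.449.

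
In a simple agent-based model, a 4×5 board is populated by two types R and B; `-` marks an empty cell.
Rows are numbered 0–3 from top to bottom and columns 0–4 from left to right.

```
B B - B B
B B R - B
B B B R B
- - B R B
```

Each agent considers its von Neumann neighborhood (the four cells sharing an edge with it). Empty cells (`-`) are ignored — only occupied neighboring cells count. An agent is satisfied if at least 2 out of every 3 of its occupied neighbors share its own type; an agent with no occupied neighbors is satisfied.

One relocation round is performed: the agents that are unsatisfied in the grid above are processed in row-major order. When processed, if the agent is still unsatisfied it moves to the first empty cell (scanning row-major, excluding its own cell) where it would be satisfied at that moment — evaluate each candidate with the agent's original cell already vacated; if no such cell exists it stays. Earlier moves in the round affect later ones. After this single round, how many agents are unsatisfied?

2

Initially unsatisfied (in order): (1,2), (2,2), (2,3), (3,2), (3,3), (3,4).
  (1,2): no empty cell satisfies it; stays.
  (2,2) → (0,2).
  (2,3): no empty cell satisfies it; stays.
  (3,2) → (3,0).
  (3,3) → (2,2).
  (3,4): now satisfied by earlier moves; stays.
Resulting grid:
B B B B B
B B R - B
B B R R B
B - - - B
Unsatisfied now: (1,2), (2,3).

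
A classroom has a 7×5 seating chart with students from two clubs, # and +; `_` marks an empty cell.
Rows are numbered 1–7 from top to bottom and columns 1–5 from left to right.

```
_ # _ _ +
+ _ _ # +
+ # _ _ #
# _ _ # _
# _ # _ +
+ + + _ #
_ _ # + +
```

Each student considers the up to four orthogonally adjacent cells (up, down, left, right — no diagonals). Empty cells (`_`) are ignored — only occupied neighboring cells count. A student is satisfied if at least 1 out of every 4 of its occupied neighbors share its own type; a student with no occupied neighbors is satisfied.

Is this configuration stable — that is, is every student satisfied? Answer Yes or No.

No

(1,2)# 0/0 ✓
(1,5)+ 1/1 ✓
(2,1)+ 1/1 ✓
(2,4)# 0/1 ✗
(2,5)+ 1/3 ✓
(3,1)+ 1/3 ✓
(3,2)# 0/1 ✗
(3,5)# 0/1 ✗
(4,1)# 1/2 ✓
(4,4)# 0/0 ✓
(5,1)# 1/2 ✓
(5,3)# 0/1 ✗
(5,5)+ 0/1 ✗
(6,1)+ 1/2 ✓
(6,2)+ 2/2 ✓
(6,3)+ 1/3 ✓
(6,5)# 0/2 ✗
(7,3)# 0/2 ✗
(7,4)+ 1/2 ✓
(7,5)+ 1/2 ✓
For instance (2,4) has only 0/1 same-type neighbors, below 1/4.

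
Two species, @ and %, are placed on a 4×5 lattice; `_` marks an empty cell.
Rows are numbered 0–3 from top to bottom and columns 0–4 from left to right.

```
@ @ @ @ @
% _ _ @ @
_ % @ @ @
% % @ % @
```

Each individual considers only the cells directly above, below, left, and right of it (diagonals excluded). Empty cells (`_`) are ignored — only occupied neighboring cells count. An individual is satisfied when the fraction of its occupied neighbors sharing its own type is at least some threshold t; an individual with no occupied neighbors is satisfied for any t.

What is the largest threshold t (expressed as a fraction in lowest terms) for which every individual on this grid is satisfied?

0/1

(0,0)@ 1/2
(0,1)@ 2/2
(0,2)@ 2/2
(0,3)@ 3/3
(0,4)@ 2/2
(1,0)% 0/1
(1,3)@ 3/3
(1,4)@ 3/3
(2,1)% 1/2
(2,2)@ 2/3
(2,3)@ 3/4
(2,4)@ 3/3
(3,0)% 1/1
(3,1)% 2/3
(3,2)@ 1/3
(3,3)% 0/3
(3,4)@ 1/2
The smallest same-type fraction is 0/1 at (1,0), which reduces to 0/1. Any threshold above that leaves this individual unsatisfied.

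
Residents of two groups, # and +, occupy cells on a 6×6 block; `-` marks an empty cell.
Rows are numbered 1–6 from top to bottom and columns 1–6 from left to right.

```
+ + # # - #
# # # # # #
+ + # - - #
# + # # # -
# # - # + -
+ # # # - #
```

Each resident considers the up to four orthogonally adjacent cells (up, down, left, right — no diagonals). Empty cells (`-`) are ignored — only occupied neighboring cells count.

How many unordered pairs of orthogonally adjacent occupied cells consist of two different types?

Scan each occupied cell's neighbors to the right and below so each pair is counted once.
Row 1: +(1,1)–+(1,2)= +(1,1)–#(2,1)≠ +(1,2)–#(1,3)≠ +(1,2)–#(2,2)≠ #(1,3)–#(1,4)= #(1,3)–#(2,3)= #(1,4)–#(2,4)= #(1,6)–#(2,6)=  → 3/8 unlike.
Row 2: #(2,1)–#(2,2)= #(2,1)–+(3,1)≠ #(2,2)–#(2,3)= #(2,2)–+(3,2)≠ #(2,3)–#(2,4)= #(2,3)–#(3,3)= #(2,4)–#(2,5)= #(2,5)–#(2,6)= #(2,6)–#(3,6)=  → 2/9 unlike.
Row 3: +(3,1)–+(3,2)= +(3,1)–#(4,1)≠ +(3,2)–#(3,3)≠ +(3,2)–+(4,2)= #(3,3)–#(4,3)=  → 2/5 unlike.
Row 4: #(4,1)–+(4,2)≠ #(4,1)–#(5,1)= +(4,2)–#(4,3)≠ +(4,2)–#(5,2)≠ #(4,3)–#(4,4)= #(4,4)–#(4,5)= #(4,4)–#(5,4)= #(4,5)–+(5,5)≠  → 4/8 unlike.
Row 5: #(5,1)–#(5,2)= #(5,1)–+(6,1)≠ #(5,2)–#(6,2)= #(5,4)–+(5,5)≠ #(5,4)–#(6,4)=  → 2/5 unlike.
Row 6: +(6,1)–#(6,2)≠ #(6,2)–#(6,3)= #(6,3)–#(6,4)=  → 1/3 unlike.
Total adjacent occupied pairs: 38; unlike-type pairs: 14.

14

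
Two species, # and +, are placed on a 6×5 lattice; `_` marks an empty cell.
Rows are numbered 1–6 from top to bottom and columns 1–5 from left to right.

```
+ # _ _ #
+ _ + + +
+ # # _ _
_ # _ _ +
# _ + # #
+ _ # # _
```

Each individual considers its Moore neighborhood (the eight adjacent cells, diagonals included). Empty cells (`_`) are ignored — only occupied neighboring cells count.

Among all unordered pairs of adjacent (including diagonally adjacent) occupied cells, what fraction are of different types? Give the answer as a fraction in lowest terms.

Scan each occupied cell's neighbors to the right and below (and the two forward diagonals) so each pair is counted once.
Row 1: +(1,1)–#(1,2)≠ +(1,1)–+(2,1)= #(1,2)–+(2,3)≠ #(1,2)–+(2,1)≠ #(1,5)–+(2,5)≠ #(1,5)–+(2,4)≠  → 5/6 unlike.
Row 2: +(2,1)–+(3,1)= +(2,1)–#(3,2)≠ +(2,3)–+(2,4)= +(2,3)–#(3,3)≠ +(2,3)–#(3,2)≠ +(2,4)–+(2,5)= +(2,4)–#(3,3)≠  → 4/7 unlike.
Row 3: +(3,1)–#(3,2)≠ +(3,1)–#(4,2)≠ #(3,2)–#(3,3)= #(3,2)–#(4,2)= #(3,3)–#(4,2)=  → 2/5 unlike.
Row 4: #(4,2)–+(5,3)≠ #(4,2)–#(5,1)= +(4,5)–#(5,5)≠ +(4,5)–#(5,4)≠  → 3/4 unlike.
Row 5: #(5,1)–+(6,1)≠ +(5,3)–#(5,4)≠ +(5,3)–#(6,3)≠ +(5,3)–#(6,4)≠ #(5,4)–#(5,5)= #(5,4)–#(6,4)= #(5,4)–#(6,3)= #(5,5)–#(6,4)=  → 4/8 unlike.
Row 6: #(6,3)–#(6,4)=  → 0/1 unlike.
Total adjacent occupied pairs: 31; unlike-type pairs: 18.
18/31 is already in lowest terms.

18/31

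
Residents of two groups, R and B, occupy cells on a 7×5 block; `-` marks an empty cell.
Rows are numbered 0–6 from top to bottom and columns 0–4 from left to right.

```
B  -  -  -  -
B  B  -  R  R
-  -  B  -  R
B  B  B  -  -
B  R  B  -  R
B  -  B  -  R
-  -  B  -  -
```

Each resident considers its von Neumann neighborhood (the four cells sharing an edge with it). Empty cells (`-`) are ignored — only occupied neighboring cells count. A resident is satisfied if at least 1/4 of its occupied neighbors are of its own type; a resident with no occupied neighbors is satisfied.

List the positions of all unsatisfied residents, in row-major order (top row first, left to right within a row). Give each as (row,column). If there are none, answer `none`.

(4,1)

Row 0: (0,0)B 1/1 ✓
Row 1: (1,0)B 2/2 ✓ · (1,1)B 1/1 ✓ · (1,3)R 1/1 ✓ · (1,4)R 2/2 ✓
Row 2: (2,2)B 1/1 ✓ · (2,4)R 1/1 ✓
Row 3: (3,0)B 2/2 ✓ · (3,1)B 2/3 ✓ · (3,2)B 3/3 ✓
Row 4: (4,0)B 2/3 ✓ · (4,1)R 0/3 ✗ · (4,2)B 2/3 ✓ · (4,4)R 1/1 ✓
Row 5: (5,0)B 1/1 ✓ · (5,2)B 2/2 ✓ · (5,4)R 1/1 ✓
Row 6: (6,2)B 1/1 ✓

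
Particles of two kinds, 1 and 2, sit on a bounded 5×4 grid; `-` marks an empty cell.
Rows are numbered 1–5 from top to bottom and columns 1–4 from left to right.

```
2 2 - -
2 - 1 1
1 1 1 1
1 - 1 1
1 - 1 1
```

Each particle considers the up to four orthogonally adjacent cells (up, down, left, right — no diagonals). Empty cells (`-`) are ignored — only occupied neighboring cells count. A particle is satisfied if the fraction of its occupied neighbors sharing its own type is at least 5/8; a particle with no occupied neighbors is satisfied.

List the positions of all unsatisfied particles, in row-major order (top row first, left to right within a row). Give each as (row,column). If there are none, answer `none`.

(2,1)

Row 1: (1,1)2 2/2 ok · (1,2)2 1/1 ok
Row 2: (2,1)2 1/2 unhappy · (2,3)1 2/2 ok · (2,4)1 2/2 ok
Row 3: (3,1)1 2/3 ok · (3,2)1 2/2 ok · (3,3)1 4/4 ok · (3,4)1 3/3 ok
Row 4: (4,1)1 2/2 ok · (4,3)1 3/3 ok · (4,4)1 3/3 ok
Row 5: (5,1)1 1/1 ok · (5,3)1 2/2 ok · (5,4)1 2/2 ok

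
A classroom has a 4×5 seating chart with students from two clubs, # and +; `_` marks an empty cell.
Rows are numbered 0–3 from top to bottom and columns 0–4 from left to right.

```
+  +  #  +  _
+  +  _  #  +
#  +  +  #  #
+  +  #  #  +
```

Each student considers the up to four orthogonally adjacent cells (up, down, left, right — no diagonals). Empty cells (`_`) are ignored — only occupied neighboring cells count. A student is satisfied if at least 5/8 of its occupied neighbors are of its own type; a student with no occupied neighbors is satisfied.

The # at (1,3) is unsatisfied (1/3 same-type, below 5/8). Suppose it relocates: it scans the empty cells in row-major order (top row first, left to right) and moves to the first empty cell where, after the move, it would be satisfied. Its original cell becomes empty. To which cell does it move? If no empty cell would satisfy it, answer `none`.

none

Vacating (1,3). Empty cells in order:
  (0,4): 0/2 same-type → still unsatisfied.
  (1,2): 1/3 same-type → still unsatisfied.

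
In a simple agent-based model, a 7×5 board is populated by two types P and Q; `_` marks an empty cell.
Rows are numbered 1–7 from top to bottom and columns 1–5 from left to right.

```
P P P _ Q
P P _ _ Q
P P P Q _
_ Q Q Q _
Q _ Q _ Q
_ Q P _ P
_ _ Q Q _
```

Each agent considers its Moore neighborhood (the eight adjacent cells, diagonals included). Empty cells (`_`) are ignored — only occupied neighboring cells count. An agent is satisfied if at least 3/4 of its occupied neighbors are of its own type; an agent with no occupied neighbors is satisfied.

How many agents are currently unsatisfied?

(1,1)P 3/3 satisfied
(1,2)P 4/4 satisfied
(1,3)P 2/2 satisfied
(1,5)Q 1/1 satisfied
(2,1)P 5/5 satisfied
(2,2)P 7/7 satisfied
(2,5)Q 2/2 satisfied
(3,1)P 3/4 satisfied
(3,2)P 4/6 not
(3,3)P 2/6 not
(3,4)Q 3/4 satisfied
(4,2)Q 3/6 not
(4,3)Q 4/6 not
(4,4)Q 4/5 satisfied
(5,1)Q 2/2 satisfied
(5,3)Q 4/5 satisfied
(5,5)Q 1/2 not
(6,2)Q 3/4 satisfied
(6,3)P 0/4 not
(6,5)P 0/2 not
(7,3)Q 2/3 not
(7,4)Q 1/3 not
Unsatisfied: (3,2), (3,3), (4,2), (4,3), (5,5), (6,3), (6,5), (7,3), (7,4) — 9 in total.

9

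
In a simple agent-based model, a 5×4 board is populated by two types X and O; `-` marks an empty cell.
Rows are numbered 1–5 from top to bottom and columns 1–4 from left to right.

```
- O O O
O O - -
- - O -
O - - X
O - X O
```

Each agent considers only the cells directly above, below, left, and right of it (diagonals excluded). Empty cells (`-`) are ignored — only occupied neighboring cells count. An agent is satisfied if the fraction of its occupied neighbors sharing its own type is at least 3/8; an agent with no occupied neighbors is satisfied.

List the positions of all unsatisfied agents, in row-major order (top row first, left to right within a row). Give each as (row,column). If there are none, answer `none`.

(4,4), (5,3), (5,4)

(1,2)O 2/2 ok
(1,3)O 2/2 ok
(1,4)O 1/1 ok
(2,1)O 1/1 ok
(2,2)O 2/2 ok
(3,3)O 0/0 ok
(4,1)O 1/1 ok
(4,4)X 0/1 unhappy
(5,1)O 1/1 ok
(5,3)X 0/1 unhappy
(5,4)O 0/2 unhappy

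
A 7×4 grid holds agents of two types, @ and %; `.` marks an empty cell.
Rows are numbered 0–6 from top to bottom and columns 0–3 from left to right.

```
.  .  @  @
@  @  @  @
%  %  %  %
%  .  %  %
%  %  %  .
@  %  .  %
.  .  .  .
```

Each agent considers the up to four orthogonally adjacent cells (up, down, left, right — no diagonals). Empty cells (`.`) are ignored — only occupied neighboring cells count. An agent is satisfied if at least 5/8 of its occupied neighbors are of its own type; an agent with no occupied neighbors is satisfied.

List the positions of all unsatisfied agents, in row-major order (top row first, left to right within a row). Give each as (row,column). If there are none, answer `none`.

(1,0), (5,0), (5,1)

(0,2)@ 2/2 ok
(0,3)@ 2/2 ok
(1,0)@ 1/2 unhappy
(1,1)@ 2/3 ok
(1,2)@ 3/4 ok
(1,3)@ 2/3 ok
(2,0)% 2/3 ok
(2,1)% 2/3 ok
(2,2)% 3/4 ok
(2,3)% 2/3 ok
(3,0)% 2/2 ok
(3,2)% 3/3 ok
(3,3)% 2/2 ok
(4,0)% 2/3 ok
(4,1)% 3/3 ok
(4,2)% 2/2 ok
(5,0)@ 0/2 unhappy
(5,1)% 1/2 unhappy
(5,3)% 0/0 ok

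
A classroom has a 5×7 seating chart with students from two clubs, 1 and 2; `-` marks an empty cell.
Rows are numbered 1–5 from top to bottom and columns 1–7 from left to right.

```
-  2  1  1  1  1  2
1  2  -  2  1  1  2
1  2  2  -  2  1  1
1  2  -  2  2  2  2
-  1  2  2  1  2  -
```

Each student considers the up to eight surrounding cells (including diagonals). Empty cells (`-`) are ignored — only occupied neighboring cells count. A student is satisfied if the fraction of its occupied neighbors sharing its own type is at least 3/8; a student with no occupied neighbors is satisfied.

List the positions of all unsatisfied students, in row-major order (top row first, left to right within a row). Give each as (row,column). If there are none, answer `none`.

Row 1: (1,2)2 1/3 not · (1,3)1 1/4 not · (1,4)1 3/4 satisfied · (1,5)1 4/5 satisfied · (1,6)1 3/5 satisfied · (1,7)2 1/3 not
Row 2: (2,1)1 1/4 not · (2,2)2 3/6 satisfied · (2,4)2 2/6 not · (2,5)1 5/7 satisfied · (2,6)1 5/8 satisfied · (2,7)2 1/5 not
Row 3: (3,1)1 2/5 satisfied · (3,2)2 3/6 satisfied · (3,3)2 5/5 satisfied · (3,5)2 4/7 satisfied · (3,6)1 3/8 satisfied · (3,7)1 2/5 satisfied
Row 4: (4,1)1 2/4 satisfied · (4,2)2 3/6 satisfied · (4,4)2 5/6 satisfied · (4,5)2 5/7 satisfied · (4,6)2 4/7 satisfied · (4,7)2 2/4 satisfied
Row 5: (5,2)1 1/3 not · (5,3)2 3/4 satisfied · (5,4)2 3/4 satisfied · (5,5)1 0/5 not · (5,6)2 3/4 satisfied

(1,2), (1,3), (1,7), (2,1), (2,4), (2,7), (5,2), (5,5)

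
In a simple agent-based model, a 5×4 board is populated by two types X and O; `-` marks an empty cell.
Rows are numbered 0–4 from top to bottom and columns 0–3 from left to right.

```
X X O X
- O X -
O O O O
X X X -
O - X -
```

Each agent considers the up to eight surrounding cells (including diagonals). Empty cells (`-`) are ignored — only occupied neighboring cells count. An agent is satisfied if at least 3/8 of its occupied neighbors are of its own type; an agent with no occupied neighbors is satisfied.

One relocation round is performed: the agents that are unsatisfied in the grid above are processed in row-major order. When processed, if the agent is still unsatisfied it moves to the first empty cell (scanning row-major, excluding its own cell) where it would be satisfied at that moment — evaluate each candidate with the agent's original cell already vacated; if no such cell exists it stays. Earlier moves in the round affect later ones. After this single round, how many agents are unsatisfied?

1

Initially unsatisfied (in order): (0,2), (1,2), (2,3), (3,0), (4,0).
  (0,2) → (1,0).
  (1,2) → (0,2).
  (2,3): now satisfied by earlier moves; stays.
  (3,0) → (1,2).
  (4,0) → (1,3).
Resulting grid:
X X X X
O O X O
O O O O
- X X -
- - X -
Unsatisfied now: (0,0).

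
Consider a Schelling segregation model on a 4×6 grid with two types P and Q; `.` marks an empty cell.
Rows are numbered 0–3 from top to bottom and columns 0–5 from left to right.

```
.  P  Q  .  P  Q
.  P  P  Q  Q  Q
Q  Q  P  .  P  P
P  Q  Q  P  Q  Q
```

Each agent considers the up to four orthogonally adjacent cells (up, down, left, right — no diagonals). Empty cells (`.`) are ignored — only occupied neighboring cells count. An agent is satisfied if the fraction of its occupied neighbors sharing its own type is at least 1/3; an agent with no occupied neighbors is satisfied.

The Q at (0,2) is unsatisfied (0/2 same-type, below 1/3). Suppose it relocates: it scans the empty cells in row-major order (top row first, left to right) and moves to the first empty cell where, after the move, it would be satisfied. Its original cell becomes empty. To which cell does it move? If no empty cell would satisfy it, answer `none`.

(0,3)

Vacating (0,2). Empty cells in order:
  (0,0): 0/1 same-type → still unsatisfied.
  (0,3): 1/2 same-type → satisfied — stop here.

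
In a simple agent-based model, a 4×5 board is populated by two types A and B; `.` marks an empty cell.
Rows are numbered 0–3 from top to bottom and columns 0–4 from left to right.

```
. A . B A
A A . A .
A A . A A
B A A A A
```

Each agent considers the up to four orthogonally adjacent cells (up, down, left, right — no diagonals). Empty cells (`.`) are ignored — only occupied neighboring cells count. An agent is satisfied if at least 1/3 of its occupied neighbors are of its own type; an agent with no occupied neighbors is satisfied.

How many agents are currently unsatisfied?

(0,1)A 1/1 satisfied
(0,3)B 0/2 not
(0,4)A 0/1 not
(1,0)A 2/2 satisfied
(1,1)A 3/3 satisfied
(1,3)A 1/2 satisfied
(2,0)A 2/3 satisfied
(2,1)A 3/3 satisfied
(2,3)A 3/3 satisfied
(2,4)A 2/2 satisfied
(3,0)B 0/2 not
(3,1)A 2/3 satisfied
(3,2)A 2/2 satisfied
(3,3)A 3/3 satisfied
(3,4)A 2/2 satisfied
Unsatisfied: (0,3), (0,4), (3,0) — 3 in total.

3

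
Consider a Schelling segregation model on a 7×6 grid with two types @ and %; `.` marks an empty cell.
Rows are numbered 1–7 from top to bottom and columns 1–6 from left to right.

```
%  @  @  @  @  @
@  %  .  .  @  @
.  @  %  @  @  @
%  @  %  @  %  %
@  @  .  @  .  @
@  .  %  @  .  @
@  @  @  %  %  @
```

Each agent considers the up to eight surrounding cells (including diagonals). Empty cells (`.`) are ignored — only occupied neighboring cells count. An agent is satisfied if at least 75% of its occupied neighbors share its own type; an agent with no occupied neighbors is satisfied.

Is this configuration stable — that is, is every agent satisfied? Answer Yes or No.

No

(1,1)% 1/3 unhappy
(1,2)@ 2/4 unhappy
(1,3)@ 2/3 unhappy
(1,4)@ 3/3 ok
(1,5)@ 4/4 ok
(1,6)@ 3/3 ok
(2,1)@ 2/4 unhappy
(2,2)% 2/6 unhappy
(2,5)@ 7/7 ok
(2,6)@ 5/5 ok
(3,2)@ 2/6 unhappy
(3,3)% 2/6 unhappy
(3,4)@ 3/6 unhappy
(3,5)@ 5/7 unhappy
(3,6)@ 3/5 unhappy
(4,1)% 0/4 unhappy
(4,2)@ 3/6 unhappy
(4,3)% 1/7 unhappy
(4,4)@ 3/6 unhappy
(4,5)% 1/7 unhappy
(4,6)% 1/4 unhappy
(5,1)@ 3/4 ok
(5,2)@ 3/6 unhappy
(5,4)@ 2/5 unhappy
(5,6)@ 1/3 unhappy
(6,1)@ 4/4 ok
(6,3)% 1/6 unhappy
(6,4)@ 2/5 unhappy
(6,6)@ 2/3 unhappy
(7,1)@ 2/2 ok
(7,2)@ 3/4 ok
(7,3)@ 2/4 unhappy
(7,4)% 2/4 unhappy
(7,5)% 1/4 unhappy
(7,6)@ 1/2 unhappy
For instance (1,1) has only 1/3 same-type neighbors, below 3/4.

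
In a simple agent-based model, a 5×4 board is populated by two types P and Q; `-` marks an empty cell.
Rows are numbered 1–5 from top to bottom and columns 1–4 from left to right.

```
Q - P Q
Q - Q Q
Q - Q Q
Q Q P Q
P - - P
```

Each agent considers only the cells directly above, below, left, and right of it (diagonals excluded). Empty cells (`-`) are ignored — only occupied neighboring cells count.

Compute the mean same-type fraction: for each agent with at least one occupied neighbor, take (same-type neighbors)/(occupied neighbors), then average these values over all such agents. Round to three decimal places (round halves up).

0.556

(1,1)Q 1/1
(1,3)P 0/2
(1,4)Q 1/2
(2,1)Q 2/2
(2,3)Q 2/3
(2,4)Q 3/3
(3,1)Q 2/2
(3,3)Q 2/3
(3,4)Q 3/3
(4,1)Q 2/3
(4,2)Q 1/2
(4,3)P 0/3
(4,4)Q 1/3
(5,1)P 0/1
(5,4)P 0/1
Sum over 15 agents: 1/1 + 0/2 + 1/2 + 2/2 + 2/3 + 3/3 + 2/2 + 2/3 + 3/3 + 2/3 + 1/2 + 0/3 + 1/3 + 0/1 + 0/1 = 25/3; mean = 25/3 ÷ 15 = 5/9 = 0.555555… → 0.556.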